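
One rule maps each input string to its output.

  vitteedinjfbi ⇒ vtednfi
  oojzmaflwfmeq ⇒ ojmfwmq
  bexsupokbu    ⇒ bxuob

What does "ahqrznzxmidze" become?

The transformation: keep every other character starting from the first (positions 1st, 3rd, 5th, ...).
Applying that to "ahqrznzxmidze" gives "aqzzmde".

aqzzmde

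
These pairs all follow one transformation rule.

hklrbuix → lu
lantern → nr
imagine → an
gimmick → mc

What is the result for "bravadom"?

ad

Looking at the pairs, the operation is to keep one character in every 3, starting at position 3 (positions 3rd, 6th, 9th, ...).
"bravadom" → "ad".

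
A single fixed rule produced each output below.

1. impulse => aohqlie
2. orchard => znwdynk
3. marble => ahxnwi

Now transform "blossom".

ikookhx

Rule — reverse the string, then shift every letter 4 places backward in the alphabet (wrapping around).
Applying both steps to "blossom": "mossolb", then "ikookhx".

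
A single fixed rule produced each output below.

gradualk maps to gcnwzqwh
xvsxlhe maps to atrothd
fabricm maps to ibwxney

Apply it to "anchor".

nwjydk

Each output is the input with this applied: shift every letter 4 places backward in the alphabet (wrapping around), then move the last character to the front.
Applying both steps to "anchor": "wjydkn", then "nwjydk".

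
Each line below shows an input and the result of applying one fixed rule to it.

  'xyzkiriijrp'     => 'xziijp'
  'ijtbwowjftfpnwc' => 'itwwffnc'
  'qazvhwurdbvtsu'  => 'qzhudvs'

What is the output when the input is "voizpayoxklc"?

vipyxl

What's happening: keep every other character starting from the first (positions 1st, 3rd, 5th, ...).
On "voizpayoxklc" that produces "vipyxl".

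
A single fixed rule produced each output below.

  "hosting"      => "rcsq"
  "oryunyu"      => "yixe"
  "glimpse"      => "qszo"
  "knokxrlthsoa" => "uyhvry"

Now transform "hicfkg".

rmu

Rule — keep every other character starting from the first (positions 1st, 3rd, 5th, ...), then shift every letter 10 places forward in the alphabet (wrapping around).
Starting from "hicfkg": after the first operation, "hck"; after the second, "rmu".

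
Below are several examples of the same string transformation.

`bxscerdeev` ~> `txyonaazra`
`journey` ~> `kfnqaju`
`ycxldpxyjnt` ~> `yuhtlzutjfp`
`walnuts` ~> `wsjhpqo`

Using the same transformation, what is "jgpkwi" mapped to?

cfgles

The transformation: swap each adjacent pair of characters (1↔2, 3↔4, ...), then shift every letter 4 places backward in the alphabet (wrapping around).
Applying both steps to "jgpkwi": "gjkpiw", then "cfgles".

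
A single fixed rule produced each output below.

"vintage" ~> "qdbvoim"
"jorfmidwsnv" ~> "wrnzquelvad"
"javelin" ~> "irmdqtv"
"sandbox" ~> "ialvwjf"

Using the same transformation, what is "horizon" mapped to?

wpqzwhv

In each case the input is transformed by: shift every letter 8 places forward in the alphabet (wrapping around), then swap each adjacent pair of characters (1↔2, 3↔4, ...).
Working it through for "horizon": intermediate "pwzqhwv", final "wpqzwhv".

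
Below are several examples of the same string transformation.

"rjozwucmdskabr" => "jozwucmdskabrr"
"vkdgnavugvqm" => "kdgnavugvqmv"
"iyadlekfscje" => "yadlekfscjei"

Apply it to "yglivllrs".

glivllrsy

The rule is to move the first character to the end.
So "yglivllrs" becomes "glivllrsy".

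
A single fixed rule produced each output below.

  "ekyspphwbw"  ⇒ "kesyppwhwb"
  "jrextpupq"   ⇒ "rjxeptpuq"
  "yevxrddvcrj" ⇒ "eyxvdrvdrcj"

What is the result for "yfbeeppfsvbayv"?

The rule is to swap each adjacent pair of characters (1↔2, 3↔4, ...).
Applying that to "yfbeeppfsvbayv" gives "fyebpefpvsabvy".

fyebpefpvsabvy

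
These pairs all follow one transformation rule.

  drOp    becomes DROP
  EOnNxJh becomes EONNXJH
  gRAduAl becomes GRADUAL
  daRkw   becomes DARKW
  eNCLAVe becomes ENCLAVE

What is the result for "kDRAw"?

Looking at the pairs, the operation is to convert every letter to uppercase.
So "kDRAw" becomes "KDRAW".

KDRAW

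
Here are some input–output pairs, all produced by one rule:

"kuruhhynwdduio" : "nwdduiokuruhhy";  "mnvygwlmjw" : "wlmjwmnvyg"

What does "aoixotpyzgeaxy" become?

Looking at the pairs, the operation is to swap the front and back halves of the string.
"aoixotpyzgeaxy" → "yzgeaxyaoixotp".

yzgeaxyaoixotp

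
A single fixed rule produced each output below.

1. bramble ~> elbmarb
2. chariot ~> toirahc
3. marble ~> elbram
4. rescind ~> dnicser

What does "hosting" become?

What's happening: reverse the string.
For "hosting" the result is "gnitsoh".

gnitsoh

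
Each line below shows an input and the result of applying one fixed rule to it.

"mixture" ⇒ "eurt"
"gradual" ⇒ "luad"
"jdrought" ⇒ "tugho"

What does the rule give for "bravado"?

oadv

In each case the input is transformed by: delete the first 3 characters, then swap the first and last characters.
On "bravado" that produces "oadv".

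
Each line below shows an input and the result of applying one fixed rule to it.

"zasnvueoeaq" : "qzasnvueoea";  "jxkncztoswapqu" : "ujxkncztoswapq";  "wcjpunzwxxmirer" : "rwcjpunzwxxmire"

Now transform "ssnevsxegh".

What's happening: move the last character to the front.
"ssnevsxegh" → "hssnevsxeg".

hssnevsxeg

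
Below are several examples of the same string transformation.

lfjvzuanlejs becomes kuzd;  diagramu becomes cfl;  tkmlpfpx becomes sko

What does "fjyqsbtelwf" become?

epsv

Each output is the input with this applied: shift every letter 1 place backward in the alphabet (wrapping around), then keep one character in every 3, starting at position 1 (positions 1st, 4th, 7th, ...).
For "fjyqsbtelwf", step one produces "eixprasdkve"; step two turns that into "epsv".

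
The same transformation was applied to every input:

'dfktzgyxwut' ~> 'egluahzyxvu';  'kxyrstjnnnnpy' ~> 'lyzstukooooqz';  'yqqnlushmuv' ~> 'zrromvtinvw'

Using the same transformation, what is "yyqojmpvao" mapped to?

zzrpknqwbp

In each case the input is transformed by: shift every letter 1 place forward in the alphabet (wrapping around).
On "yyqojmpvao" that produces "zzrpknqwbp".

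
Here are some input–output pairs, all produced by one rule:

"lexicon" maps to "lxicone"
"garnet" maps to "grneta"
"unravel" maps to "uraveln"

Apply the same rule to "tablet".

The transformation: move the first character to the end, then swap the first and last characters.
On "tablet": the first step gives "ablett", and the second then gives "tbleta".

tbleta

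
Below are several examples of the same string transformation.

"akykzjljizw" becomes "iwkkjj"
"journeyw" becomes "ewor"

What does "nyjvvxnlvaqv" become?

The rule is to move the last 3 characters to the front (rotate right by 3), then keep every other character starting from the first (positions 1st, 3rd, 5th, ...).
Starting from "nyjvvxnlvaqv": after the first operation, "aqvnyjvvxnlv"; after the second, "avyvxl".

avyvxl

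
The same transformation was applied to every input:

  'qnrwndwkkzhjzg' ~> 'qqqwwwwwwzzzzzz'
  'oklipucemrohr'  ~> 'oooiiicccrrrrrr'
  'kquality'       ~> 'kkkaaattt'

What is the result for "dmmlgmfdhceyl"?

Looking at the pairs, the operation is to keep one character in every 3, starting at position 1 (positions 1st, 4th, 7th, ...), then repeat every character 3 times.
For "dmmlgmfdhceyl" the result is "dddlllfffccclll".
(Check on "oklipucemrohr": → "oicrr" → "oooiiicccrrrrrr" ✓)

dddlllfffccclll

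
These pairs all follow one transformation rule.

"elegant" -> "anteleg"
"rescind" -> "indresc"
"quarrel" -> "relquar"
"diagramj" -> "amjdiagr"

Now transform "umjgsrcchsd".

The rule is to move the last 3 characters to the front (rotate right by 3).
So "umjgsrcchsd" becomes "hsdumjgsrcc".

hsdumjgsrcc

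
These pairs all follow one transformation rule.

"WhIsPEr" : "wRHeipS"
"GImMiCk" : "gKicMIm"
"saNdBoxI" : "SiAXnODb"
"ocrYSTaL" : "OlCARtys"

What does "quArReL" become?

Looking at the pairs, the operation is to take characters alternately from the front and the back (1st, last, 2nd, 2nd-last, ...), then flip the case of every letter.
Starting from "quArReL": after the first operation, "qLueARr"; after the second, "QlUEarR".

QlUEarR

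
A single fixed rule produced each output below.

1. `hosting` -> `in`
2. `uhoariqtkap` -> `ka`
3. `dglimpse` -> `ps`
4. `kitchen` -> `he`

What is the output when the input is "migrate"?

Looking at the pairs, the operation is to move the last character to the front, then keep only the last 2 characters.
For "migrate", step one produces "emigrat"; step two turns that into "at".

at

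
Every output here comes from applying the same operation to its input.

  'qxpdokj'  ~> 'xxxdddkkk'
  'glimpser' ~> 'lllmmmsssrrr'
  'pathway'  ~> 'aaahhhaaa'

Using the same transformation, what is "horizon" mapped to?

oooiiiooo

Rule — keep every other character starting from the second (positions 2nd, 4th, 6th, ...), then repeat every character 3 times.
For "horizon", step one produces "oio"; step two turns that into "oooiiiooo".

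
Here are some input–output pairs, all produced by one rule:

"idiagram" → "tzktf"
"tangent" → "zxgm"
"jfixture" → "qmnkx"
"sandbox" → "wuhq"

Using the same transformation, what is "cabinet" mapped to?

The pattern: delete the first 3 characters, then shift every letter 7 places backward in the alphabet (wrapping around).
Applying both steps to "cabinet": "inet", then "bgxm".

bgxm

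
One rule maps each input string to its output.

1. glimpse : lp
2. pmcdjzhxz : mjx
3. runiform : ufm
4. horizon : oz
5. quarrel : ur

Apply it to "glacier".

li

The transformation: keep one character in every 3, starting at position 2 (positions 2nd, 5th, 8th, ...).
"glacier" → "li".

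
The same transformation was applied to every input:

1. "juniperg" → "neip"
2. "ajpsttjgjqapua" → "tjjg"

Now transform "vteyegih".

The rule is to take characters alternately from the front and the back (1st, last, 2nd, 2nd-last, ...), then keep only the last 4 characters.
"vteyegih" → "vhtiegye" → "egye".
(Check on "juniperg": → "jgurneip" → "neip" ✓)

egye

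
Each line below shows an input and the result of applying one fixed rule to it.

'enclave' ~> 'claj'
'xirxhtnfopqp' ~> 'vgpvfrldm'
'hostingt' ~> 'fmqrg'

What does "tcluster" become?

rajsq

In each case the input is transformed by: delete the last 3 characters, then shift every letter 2 places backward in the alphabet (wrapping around).
Working it through for "tcluster": intermediate "tclus", final "rajsq".
(Check on "enclave": → "encl" → "claj" ✓)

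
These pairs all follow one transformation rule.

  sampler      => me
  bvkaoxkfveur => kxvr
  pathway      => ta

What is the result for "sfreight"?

rg

The pattern: keep one character in every 3, starting at position 3 (positions 3rd, 6th, 9th, ...).
Applying that to "sfreight" gives "rg".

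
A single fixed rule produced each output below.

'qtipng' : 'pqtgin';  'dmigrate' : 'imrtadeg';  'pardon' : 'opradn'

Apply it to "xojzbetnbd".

notxzbbdej

The transformation: sort the characters into alphabetical order, then swap the front and back halves of the string.
Working it through for "xojzbetnbd": intermediate "bbdejnotxz", final "notxzbbdej".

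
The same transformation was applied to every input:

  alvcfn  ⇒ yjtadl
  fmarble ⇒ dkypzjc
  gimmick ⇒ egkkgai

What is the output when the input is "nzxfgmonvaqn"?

Rule — shift every letter 2 places backward in the alphabet (wrapping around).
On "nzxfgmonvaqn" that produces "lxvdekmltyol".

lxvdekmltyol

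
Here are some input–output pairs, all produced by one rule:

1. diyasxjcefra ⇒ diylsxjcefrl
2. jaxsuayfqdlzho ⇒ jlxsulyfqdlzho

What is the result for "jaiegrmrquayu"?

jliegrmrqulyu

Rule — replace every "a" with "l".
On "jaiegrmrquayu" that produces "jliegrmrqulyu".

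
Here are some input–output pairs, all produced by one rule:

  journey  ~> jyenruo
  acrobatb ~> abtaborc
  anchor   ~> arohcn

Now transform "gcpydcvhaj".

gjahvcdypc

The pattern: move the first character to the end, then reverse the string.
Starting from "gcpydcvhaj": after the first operation, "cpydcvhajg"; after the second, "gjahvcdypc".
(Check on "journey": → "ourneyj" → "jyenruo" ✓)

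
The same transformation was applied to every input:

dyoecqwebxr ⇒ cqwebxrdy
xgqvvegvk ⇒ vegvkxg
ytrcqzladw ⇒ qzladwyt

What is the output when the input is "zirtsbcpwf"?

sbcpwfzi

Rule — move the first 2 characters to the end (rotate left by 2), then delete the first 2 characters.
On "zirtsbcpwf": the first step gives "rtsbcpwfzi", and the second then gives "sbcpwfzi".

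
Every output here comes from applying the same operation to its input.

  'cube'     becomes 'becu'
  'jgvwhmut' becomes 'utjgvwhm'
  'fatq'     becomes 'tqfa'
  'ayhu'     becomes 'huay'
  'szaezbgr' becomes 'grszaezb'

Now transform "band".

ndba

What's happening: move the last 2 characters to the front (rotate right by 2).
Doing the same to "band": "ndba".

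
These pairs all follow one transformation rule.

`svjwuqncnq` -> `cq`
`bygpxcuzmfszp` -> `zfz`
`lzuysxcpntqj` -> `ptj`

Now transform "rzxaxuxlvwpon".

Each output is the input with this applied: keep every other character starting from the second (positions 2nd, 4th, 6th, ...), then delete the first 3 characters.
On "rzxaxuxlvwpon": the first step gives "zaulwo", and the second then gives "lwo".

lwo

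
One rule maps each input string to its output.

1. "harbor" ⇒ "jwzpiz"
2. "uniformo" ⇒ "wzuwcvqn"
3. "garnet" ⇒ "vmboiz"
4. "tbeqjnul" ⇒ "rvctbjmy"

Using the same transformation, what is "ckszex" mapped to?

hmfksa

Each output is the input with this applied: swap the front and back halves of the string, then shift every letter 8 places forward in the alphabet (wrapping around).
On "ckszex": the first step gives "zexcks", and the second then gives "hmfksa".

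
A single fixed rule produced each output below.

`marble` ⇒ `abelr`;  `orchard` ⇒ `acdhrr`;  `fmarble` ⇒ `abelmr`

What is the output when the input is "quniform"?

fimnoru

The rule is to delete the first character, then sort the characters into alphabetical order.
So "quniform" becomes "fimnoru".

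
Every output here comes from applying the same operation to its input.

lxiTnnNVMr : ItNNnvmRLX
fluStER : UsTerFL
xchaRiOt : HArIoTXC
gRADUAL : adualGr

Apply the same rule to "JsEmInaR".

Each output is the input with this applied: flip the case of every letter, then move the first 2 characters to the end (rotate left by 2).
Working it through for "JsEmInaR": intermediate "jSeMiNAr", final "eMiNArjS".
(Check on "xchaRiOt": → "XCHArIoT" → "HArIoTXC" ✓)

eMiNArjS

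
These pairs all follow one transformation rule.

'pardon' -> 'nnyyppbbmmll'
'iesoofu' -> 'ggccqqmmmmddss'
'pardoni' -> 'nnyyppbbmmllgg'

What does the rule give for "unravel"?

ssllppyyttccjj

In each case the input is transformed by: double every character, then shift every letter 2 places backward in the alphabet (wrapping around).
Starting from "unravel": after the first operation, "uunnrraavveell"; after the second, "ssllppyyttccjj".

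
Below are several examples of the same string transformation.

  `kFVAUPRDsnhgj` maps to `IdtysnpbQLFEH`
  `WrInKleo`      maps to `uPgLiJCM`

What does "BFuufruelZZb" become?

zdSSDPSCJxxZ

The transformation: shift every letter 2 places backward in the alphabet (wrapping around), then flip the case of every letter.
Starting from "BFuufruelZZb": after the first operation, "ZDssdpscjXXz"; after the second, "zdSSDPSCJxxZ".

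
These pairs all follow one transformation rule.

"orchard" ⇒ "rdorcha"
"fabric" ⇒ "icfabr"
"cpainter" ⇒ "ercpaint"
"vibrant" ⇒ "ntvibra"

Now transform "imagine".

What's happening: move the last 2 characters to the front (rotate right by 2).
For "imagine" the result is "neimagi".

neimagi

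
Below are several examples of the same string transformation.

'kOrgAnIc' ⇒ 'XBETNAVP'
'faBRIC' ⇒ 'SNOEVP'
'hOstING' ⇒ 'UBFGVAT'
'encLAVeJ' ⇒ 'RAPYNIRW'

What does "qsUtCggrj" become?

In each case the input is transformed by: shift every letter 13 places forward in the alphabet (wrapping around) — i.e. ROT13, then convert every letter to uppercase.
On "qsUtCggrj": the first step gives "dfHgPttew", and the second then gives "DFHGPTTEW".

DFHGPTTEW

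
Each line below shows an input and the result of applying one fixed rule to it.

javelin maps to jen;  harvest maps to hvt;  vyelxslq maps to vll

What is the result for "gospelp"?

The pattern: keep one character in every 3, starting at position 1 (positions 1st, 4th, 7th, ...).
On "gospelp" that produces "gpp".

gpp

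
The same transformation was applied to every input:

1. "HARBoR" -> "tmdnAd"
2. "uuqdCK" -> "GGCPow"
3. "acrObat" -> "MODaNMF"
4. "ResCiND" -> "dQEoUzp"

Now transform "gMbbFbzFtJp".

What's happening: shift every letter 12 places forward in the alphabet (wrapping around), then flip the case of every letter.
Working it through for "gMbbFbzFtJp": intermediate "sYnnRnlRfVb", final "SyNNrNLrFvB".

SyNNrNLrFvB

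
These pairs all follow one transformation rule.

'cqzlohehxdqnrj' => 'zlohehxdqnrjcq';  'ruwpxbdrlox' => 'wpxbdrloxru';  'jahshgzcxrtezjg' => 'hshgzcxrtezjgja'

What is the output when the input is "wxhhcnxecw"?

The pattern: move the first 2 characters to the end (rotate left by 2).
"wxhhcnxecw" → "hhcnxecwwx".

hhcnxecwwx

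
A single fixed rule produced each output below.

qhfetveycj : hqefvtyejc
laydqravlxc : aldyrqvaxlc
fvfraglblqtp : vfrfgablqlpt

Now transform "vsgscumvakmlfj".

svsgucvmkalmjf

Looking at the pairs, the operation is to swap each adjacent pair of characters (1↔2, 3↔4, ...).
Doing the same to "vsgscumvakmlfj": "svsgucvmkalmjf".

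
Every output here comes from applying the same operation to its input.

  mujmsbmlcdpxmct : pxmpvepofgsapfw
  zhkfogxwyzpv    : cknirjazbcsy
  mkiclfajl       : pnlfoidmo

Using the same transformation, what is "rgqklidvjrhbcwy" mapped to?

ujtnolgymukefzb

In each case the input is transformed by: shift every letter 3 places forward in the alphabet (wrapping around).
Doing the same to "rgqklidvjrhbcwy": "ujtnolgymukefzb".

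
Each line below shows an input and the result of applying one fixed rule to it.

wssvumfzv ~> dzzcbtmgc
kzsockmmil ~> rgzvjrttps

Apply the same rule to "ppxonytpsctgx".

wwevufawzjane

Each output is the input with this applied: shift every letter 7 places forward in the alphabet (wrapping around).
For "ppxonytpsctgx" the result is "wwevufawzjane".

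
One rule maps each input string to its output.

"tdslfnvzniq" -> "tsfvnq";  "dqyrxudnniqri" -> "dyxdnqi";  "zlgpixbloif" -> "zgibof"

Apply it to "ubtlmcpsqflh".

The pattern: keep every other character starting from the first (positions 1st, 3rd, 5th, ...).
Applying that to "ubtlmcpsqflh" gives "utmpql".

utmpql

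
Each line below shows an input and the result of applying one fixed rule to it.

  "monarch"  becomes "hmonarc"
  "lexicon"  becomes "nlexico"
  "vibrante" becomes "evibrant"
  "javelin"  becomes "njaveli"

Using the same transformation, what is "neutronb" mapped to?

bneutron

The transformation: move the last character to the front.
Applying that to "neutronb" gives "bneutron".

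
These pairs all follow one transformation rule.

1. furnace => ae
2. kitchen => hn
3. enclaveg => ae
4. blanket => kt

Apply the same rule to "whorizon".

io

What's happening: keep every other character starting from the first (positions 1st, 3rd, 5th, ...), then delete the first 2 characters.
For "whorizon", step one produces "woio"; step two turns that into "io".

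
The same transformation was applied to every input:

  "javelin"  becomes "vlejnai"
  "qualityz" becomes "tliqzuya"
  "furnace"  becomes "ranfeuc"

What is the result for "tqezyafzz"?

zaytzqzef

Rule — take characters alternately from the front and the back (1st, last, 2nd, 2nd-last, ...), then move the last 3 characters to the front (rotate right by 3).
Working it through for "tqezyafzz": intermediate "tzqzefzay", final "zaytzqzef".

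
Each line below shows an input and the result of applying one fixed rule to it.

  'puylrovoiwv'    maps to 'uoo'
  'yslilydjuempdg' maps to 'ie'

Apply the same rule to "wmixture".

Each output is the input with this applied: keep every other character starting from the second (positions 2nd, 4th, 6th, ...), then keep only the vowels.
Working it through for "wmixture": intermediate "mxue", final "ue".

ue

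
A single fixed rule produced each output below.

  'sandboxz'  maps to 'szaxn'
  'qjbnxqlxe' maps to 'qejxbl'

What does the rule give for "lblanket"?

ltbel

The pattern: take characters alternately from the front and the back (1st, last, 2nd, 2nd-last, ...), then delete the last 3 characters.
Applying both steps to "lblanket": "ltbelkan", then "ltbel".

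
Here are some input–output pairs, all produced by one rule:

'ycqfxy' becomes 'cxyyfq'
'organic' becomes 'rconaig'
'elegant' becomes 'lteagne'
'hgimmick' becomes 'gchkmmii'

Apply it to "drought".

In each case the input is transformed by: swap each adjacent pair of characters (1↔2, 3↔4, ...), then take characters alternately from the front and the back (1st, last, 2nd, 2nd-last, ...).
On "drought" that produces "rtdguho".
(Check on "hgimmick": → "ghmiimkc" → "gchkmmii" ✓)

rtdguho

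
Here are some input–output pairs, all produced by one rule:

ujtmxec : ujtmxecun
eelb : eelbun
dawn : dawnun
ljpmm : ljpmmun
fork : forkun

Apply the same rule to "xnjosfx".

xnjosfxun

Each output is the input with this applied: append "un".
So "xnjosfx" becomes "xnjosfxun".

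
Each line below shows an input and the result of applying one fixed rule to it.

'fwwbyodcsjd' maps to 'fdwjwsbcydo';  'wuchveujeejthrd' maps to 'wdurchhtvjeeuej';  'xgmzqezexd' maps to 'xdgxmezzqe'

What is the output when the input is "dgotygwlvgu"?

The rule is to take characters alternately from the front and the back (1st, last, 2nd, 2nd-last, ...).
On "dgotygwlvgu" that produces "duggovtlywg".

duggovtlywg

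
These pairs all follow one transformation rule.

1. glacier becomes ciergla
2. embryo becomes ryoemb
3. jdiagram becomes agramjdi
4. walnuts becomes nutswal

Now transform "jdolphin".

The transformation: move the first 3 characters to the end (rotate left by 3).
"jdolphin" → "lphinjdo".

lphinjdo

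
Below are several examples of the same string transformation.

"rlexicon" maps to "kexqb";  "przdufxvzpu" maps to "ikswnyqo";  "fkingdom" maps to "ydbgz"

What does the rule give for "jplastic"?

In each case the input is transformed by: shift every letter 7 places backward in the alphabet (wrapping around), then delete the last 3 characters.
Working it through for "jplastic": intermediate "cietlmbv", final "cietl".

cietl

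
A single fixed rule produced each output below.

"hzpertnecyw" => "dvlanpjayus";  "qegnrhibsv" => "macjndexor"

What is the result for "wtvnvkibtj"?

sprjrgexpf

The pattern: shift every letter 4 places backward in the alphabet (wrapping around).
For "wtvnvkibtj" the result is "sprjrgexpf".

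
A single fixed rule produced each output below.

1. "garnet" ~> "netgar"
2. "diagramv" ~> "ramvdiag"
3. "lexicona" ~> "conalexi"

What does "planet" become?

netpla

The rule is to swap the front and back halves of the string.
"planet" → "netpla".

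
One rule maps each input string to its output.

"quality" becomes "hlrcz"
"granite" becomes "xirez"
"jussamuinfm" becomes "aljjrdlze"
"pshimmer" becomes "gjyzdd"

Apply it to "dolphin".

ufcgy

Looking at the pairs, the operation is to shift every letter 9 places backward in the alphabet (wrapping around), then delete the last 2 characters.
"dolphin" → "ufcgyze" → "ufcgy".
(Check on "pshimmer": → "gjyzddvi" → "gjyzdd" ✓)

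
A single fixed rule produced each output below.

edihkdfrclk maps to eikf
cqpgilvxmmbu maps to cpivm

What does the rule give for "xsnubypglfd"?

The transformation: delete the last 3 characters, then keep every other character starting from the first (positions 1st, 3rd, 5th, ...).
"xsnubypglfd" → "xsnubypg" → "xnbp".

xnbp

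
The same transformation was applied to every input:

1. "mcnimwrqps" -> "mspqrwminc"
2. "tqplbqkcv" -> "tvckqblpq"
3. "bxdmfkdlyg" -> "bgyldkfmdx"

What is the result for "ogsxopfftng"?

ogntffpoxsg

Rule — reverse the string, then move the last character to the front.
For "ogsxopfftng" the result is "ogntffpoxsg".
(Check on "mcnimwrqps": → "spqrwmincm" → "mspqrwminc" ✓)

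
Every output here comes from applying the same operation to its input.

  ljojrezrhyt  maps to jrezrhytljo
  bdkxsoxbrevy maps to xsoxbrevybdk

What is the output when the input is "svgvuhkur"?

vuhkursvg

The pattern: move the first 3 characters to the end (rotate left by 3).
For "svgvuhkur" the result is "vuhkursvg".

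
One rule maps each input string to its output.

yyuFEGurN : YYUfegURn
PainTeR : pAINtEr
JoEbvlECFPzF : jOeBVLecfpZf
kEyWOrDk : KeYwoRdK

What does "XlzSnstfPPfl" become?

Rule — flip the case of every letter.
So "XlzSnstfPPfl" becomes "xLZsNSTFppFL".

xLZsNSTFppFL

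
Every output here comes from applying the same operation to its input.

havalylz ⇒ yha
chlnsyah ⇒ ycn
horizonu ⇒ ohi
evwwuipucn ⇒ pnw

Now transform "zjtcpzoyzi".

oit

What's happening: swap the front and back halves of the string, then keep one character in every 3, starting at position 2 (positions 2nd, 5th, 8th, ...).
On "zjtcpzoyzi": the first step gives "zoyzizjtcp", and the second then gives "oit".
(Check on "evwwuipucn": → "ipucnevwwu" → "pnw" ✓)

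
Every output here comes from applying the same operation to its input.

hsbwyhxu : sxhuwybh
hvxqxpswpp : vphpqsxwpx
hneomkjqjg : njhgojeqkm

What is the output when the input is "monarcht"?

ohmtarnc

The transformation: swap each adjacent pair of characters (1↔2, 3↔4, ...), then take characters alternately from the front and the back (1st, last, 2nd, 2nd-last, ...).
Applying that to "monarcht" gives "ohmtarnc".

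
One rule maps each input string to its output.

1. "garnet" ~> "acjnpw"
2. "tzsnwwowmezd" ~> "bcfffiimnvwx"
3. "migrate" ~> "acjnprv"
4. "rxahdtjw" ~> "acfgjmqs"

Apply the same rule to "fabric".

The transformation: shift every letter 9 places forward in the alphabet (wrapping around), then sort the characters into alphabetical order.
For "fabric", step one produces "ojkarl"; step two turns that into "ajklor".

ajklor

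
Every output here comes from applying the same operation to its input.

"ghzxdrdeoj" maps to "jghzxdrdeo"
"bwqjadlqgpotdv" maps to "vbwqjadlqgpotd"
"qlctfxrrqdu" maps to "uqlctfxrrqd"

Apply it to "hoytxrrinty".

Each output is the input with this applied: move the last character to the front.
For "hoytxrrinty" the result is "yhoytxrrint".

yhoytxrrint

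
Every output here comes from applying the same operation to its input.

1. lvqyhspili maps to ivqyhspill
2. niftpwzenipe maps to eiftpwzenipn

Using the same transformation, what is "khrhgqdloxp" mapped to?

phrhgqdloxk

Each output is the input with this applied: swap the first and last characters.
Applying that to "khrhgqdloxp" gives "phrhgqdloxk".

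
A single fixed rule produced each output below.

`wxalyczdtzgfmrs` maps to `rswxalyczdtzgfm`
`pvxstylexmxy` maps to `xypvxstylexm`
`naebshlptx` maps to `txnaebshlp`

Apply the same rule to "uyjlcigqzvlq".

Each output is the input with this applied: move the last 2 characters to the front (rotate right by 2).
So "uyjlcigqzvlq" becomes "lquyjlcigqzv".

lquyjlcigqzv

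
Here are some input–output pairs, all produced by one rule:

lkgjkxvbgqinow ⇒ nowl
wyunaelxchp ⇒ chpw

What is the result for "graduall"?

In each case the input is transformed by: move the first character to the end, then keep only the last 4 characters.
Applying both steps to "graduall": "raduallg", then "allg".

allg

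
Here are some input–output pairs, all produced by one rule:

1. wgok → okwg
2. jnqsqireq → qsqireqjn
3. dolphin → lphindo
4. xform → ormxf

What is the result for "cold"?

The rule is to move the first 2 characters to the end (rotate left by 2).
So "cold" becomes "ldco".

ldco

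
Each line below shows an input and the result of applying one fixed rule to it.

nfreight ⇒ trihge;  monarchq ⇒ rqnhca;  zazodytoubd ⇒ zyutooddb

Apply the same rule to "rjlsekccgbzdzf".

zzslkgfedccb

The rule is to delete the first 2 characters, then sort the characters into reverse alphabetical order.
Applying both steps to "rjlsekccgbzdzf": "lsekccgbzdzf", then "zzslkgfedccb".
(Check on "zazodytoubd": → "zodytoubd" → "zyutooddb" ✓)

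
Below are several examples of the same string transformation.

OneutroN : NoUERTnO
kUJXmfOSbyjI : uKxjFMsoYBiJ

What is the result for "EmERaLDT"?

The rule is to flip the case of every letter, then swap each adjacent pair of characters (1↔2, 3↔4, ...).
Starting from "EmERaLDT": after the first operation, "eMerAldt"; after the second, "MerelAtd".

MerelAtd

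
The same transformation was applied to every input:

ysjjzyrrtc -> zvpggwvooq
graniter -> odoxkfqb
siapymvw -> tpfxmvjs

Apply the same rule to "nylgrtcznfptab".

ykvidoqzwkcmqx

In each case the input is transformed by: shift every letter 3 places backward in the alphabet (wrapping around), then move the last character to the front.
Working it through for "nylgrtcznfptab": intermediate "kvidoqzwkcmqxy", final "ykvidoqzwkcmqx".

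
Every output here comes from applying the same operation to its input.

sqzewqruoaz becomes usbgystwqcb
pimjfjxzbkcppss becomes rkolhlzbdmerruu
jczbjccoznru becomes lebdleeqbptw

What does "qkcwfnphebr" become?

Looking at the pairs, the operation is to shift every letter 2 places forward in the alphabet (wrapping around).
For "qkcwfnphebr" the result is "smeyhprjgdt".

smeyhprjgdt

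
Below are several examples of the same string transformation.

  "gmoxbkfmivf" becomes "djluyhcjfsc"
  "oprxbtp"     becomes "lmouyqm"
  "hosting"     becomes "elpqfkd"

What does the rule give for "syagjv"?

Each output is the input with this applied: shift every letter 3 places backward in the alphabet (wrapping around).
On "syagjv" that produces "pvxdgs".

pvxdgs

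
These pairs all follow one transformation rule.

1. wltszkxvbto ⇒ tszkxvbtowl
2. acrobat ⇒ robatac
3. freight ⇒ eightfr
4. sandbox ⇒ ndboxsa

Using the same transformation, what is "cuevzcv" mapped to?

evzcvcu

In each case the input is transformed by: move the first 2 characters to the end (rotate left by 2).
Applying that to "cuevzcv" gives "evzcvcu".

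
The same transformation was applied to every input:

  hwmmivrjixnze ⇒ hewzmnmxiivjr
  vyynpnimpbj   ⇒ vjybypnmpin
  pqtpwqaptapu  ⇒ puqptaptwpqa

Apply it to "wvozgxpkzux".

wxvuozzkgpx

The rule is to take characters alternately from the front and the back (1st, last, 2nd, 2nd-last, ...).
On "wvozgxpkzux" that produces "wxvuozzkgpx".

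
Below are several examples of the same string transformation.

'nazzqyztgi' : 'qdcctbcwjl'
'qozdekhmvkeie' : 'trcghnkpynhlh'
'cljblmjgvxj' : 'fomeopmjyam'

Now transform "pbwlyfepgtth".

sezobihsjwwk

Each output is the input with this applied: shift every letter 3 places forward in the alphabet (wrapping around).
So "pbwlyfepgtth" becomes "sezobihsjwwk".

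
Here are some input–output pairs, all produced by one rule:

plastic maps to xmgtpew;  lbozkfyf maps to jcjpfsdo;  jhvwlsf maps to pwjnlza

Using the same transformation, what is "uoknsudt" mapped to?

yhxysorw

Each output is the input with this applied: shift every letter 4 places forward in the alphabet (wrapping around), then move the last 3 characters to the front (rotate right by 3).
Working it through for "uoknsudt": intermediate "ysorwyhx", final "yhxysorw".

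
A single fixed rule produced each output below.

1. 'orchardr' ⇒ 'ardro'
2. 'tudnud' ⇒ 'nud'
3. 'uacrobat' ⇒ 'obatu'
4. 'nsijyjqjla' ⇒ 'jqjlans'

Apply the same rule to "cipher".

The pattern: swap the front and back halves of the string, then delete the last 3 characters.
On "cipher": the first step gives "hercip", and the second then gives "her".
(Check on "uacrobat": → "obatuacr" → "obatu" ✓)

her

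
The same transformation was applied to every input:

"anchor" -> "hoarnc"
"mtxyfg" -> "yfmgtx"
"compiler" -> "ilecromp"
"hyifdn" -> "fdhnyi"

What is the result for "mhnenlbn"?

The pattern: swap the first and last characters, then swap the front and back halves of the string.
Applying both steps to "mhnenlbn": "nhnenlbm", then "nlbmnhne".

nlbmnhne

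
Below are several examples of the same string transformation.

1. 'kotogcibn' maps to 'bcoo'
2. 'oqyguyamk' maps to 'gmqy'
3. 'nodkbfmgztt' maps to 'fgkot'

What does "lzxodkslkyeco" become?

ckloyz

The rule is to keep every other character starting from the second (positions 2nd, 4th, 6th, ...), then sort the characters into alphabetical order.
On "lzxodkslkyeco": the first step gives "zoklyc", and the second then gives "ckloyz".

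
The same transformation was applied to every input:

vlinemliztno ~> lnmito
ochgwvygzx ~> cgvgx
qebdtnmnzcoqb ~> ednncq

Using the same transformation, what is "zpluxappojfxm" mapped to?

The rule is to keep every other character starting from the second (positions 2nd, 4th, 6th, ...).
On "zpluxappojfxm" that produces "puapjx".

puapjx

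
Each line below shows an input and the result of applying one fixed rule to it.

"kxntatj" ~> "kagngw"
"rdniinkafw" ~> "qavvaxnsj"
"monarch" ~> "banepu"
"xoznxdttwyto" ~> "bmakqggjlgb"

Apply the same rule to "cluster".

What's happening: shift every letter 13 places forward in the alphabet (wrapping around) — i.e. ROT13, then delete the first character.
Working it through for "cluster": intermediate "pyhfgre", final "yhfgre".

yhfgre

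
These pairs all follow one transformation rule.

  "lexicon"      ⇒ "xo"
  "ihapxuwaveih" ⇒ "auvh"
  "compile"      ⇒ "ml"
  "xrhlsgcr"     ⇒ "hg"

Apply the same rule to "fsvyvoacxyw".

The transformation: keep one character in every 3, starting at position 3 (positions 3rd, 6th, 9th, ...).
For "fsvyvoacxyw" the result is "vox".

vox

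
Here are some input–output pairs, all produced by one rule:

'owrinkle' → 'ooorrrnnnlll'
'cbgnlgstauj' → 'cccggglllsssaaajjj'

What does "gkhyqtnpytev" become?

ggghhhqqqnnnyyyeee

The transformation: keep every other character starting from the first (positions 1st, 3rd, 5th, ...), then repeat every character 3 times.
Starting from "gkhyqtnpytev": after the first operation, "ghqnye"; after the second, "ggghhhqqqnnnyyyeee".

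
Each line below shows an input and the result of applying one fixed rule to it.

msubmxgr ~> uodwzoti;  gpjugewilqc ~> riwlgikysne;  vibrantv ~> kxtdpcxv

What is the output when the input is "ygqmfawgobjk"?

iaoschiydqml

Each output is the input with this applied: swap each adjacent pair of characters (1↔2, 3↔4, ...), then shift every letter 2 places forward in the alphabet (wrapping around).
Starting from "ygqmfawgobjk": after the first operation, "gymqafgwbokj"; after the second, "iaoschiydqml".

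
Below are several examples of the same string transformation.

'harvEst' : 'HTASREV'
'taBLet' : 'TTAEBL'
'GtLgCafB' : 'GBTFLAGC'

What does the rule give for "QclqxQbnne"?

QECNLNQBXQ

Each output is the input with this applied: take characters alternately from the front and the back (1st, last, 2nd, 2nd-last, ...), then convert every letter to uppercase.
Working it through for "QclqxQbnne": intermediate "QecnlnqbxQ", final "QECNLNQBXQ".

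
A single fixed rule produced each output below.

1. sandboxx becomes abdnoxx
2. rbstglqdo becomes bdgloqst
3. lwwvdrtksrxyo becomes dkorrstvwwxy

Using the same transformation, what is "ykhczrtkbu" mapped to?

bchkkrtuz

Each output is the input with this applied: delete the first character, then sort the characters into alphabetical order.
Working it through for "ykhczrtkbu": intermediate "khczrtkbu", final "bchkkrtuz".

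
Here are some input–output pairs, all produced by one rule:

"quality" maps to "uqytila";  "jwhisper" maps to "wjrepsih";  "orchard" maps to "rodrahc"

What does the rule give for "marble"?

amelbr

The rule is to reverse the string, then move the last 2 characters to the front (rotate right by 2).
Applying both steps to "marble": "elbram", then "amelbr".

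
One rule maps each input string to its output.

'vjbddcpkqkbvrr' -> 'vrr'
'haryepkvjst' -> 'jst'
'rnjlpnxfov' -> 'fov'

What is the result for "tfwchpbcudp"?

What's happening: keep only the last 3 characters.
Doing the same to "tfwchpbcudp": "udp".

udp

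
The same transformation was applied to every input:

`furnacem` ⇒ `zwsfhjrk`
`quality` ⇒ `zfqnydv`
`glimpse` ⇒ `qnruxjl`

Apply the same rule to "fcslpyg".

hxqudlk

The pattern: move the first character to the end, then shift every letter 5 places forward in the alphabet (wrapping around).
"fcslpyg" → "cslpygf" → "hxqudlk".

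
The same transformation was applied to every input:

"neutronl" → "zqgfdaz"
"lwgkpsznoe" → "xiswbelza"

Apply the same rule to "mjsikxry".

yveuwjd

Rule — shift every letter 12 places forward in the alphabet (wrapping around), then delete the last character.
For "mjsikxry", step one produces "yveuwjdk"; step two turns that into "yveuwjd".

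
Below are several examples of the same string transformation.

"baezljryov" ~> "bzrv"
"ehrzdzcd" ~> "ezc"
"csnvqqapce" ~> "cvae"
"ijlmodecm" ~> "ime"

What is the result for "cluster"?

Looking at the pairs, the operation is to keep one character in every 3, starting at position 1 (positions 1st, 4th, 7th, ...).
For "cluster" the result is "csr".

csr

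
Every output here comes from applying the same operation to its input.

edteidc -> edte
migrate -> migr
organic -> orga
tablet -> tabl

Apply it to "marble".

Rule — keep only the first 4 characters.
On "marble" that produces "marb".

marb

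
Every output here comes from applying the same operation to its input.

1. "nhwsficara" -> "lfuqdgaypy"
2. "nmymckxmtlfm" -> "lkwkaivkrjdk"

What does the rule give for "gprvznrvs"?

Rule — shift every letter 2 places backward in the alphabet (wrapping around).
On "gprvznrvs" that produces "enptxlptq".

enptxlptq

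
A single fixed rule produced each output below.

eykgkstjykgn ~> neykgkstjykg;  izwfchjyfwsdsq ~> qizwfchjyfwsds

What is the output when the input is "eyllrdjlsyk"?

What's happening: move the last character to the front.
Applying that to "eyllrdjlsyk" gives "keyllrdjlsy".

keyllrdjlsy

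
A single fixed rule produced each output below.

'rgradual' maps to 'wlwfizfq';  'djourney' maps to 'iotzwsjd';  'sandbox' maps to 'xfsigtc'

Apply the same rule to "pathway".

ufymbfd

Rule — shift every letter 5 places forward in the alphabet (wrapping around).
Applying that to "pathway" gives "ufymbfd".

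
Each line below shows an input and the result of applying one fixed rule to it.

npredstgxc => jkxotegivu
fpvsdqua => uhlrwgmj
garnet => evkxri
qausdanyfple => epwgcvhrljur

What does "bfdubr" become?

Rule — swap the front and back halves of the string, then shift every letter 9 places backward in the alphabet (wrapping around).
Doing the same to "bfdubr": "lsiswu".

lsiswu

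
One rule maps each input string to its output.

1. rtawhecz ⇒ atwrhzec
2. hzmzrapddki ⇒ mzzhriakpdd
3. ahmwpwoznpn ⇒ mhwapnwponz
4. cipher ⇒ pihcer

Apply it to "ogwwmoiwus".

The pattern: move the first 2 characters to the end (rotate left by 2), then take characters alternately from the front and the back (1st, last, 2nd, 2nd-last, ...).
Starting from "ogwwmoiwus": after the first operation, "wwmoiwusog"; after the second, "wgwomsouiw".

wgwomsouiw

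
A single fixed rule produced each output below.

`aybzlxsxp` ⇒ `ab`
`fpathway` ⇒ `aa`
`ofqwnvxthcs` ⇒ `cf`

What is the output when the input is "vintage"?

The pattern: sort the characters into alphabetical order, then keep only the first 2 characters.
Working it through for "vintage": intermediate "aegintv", final "ae".

ae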